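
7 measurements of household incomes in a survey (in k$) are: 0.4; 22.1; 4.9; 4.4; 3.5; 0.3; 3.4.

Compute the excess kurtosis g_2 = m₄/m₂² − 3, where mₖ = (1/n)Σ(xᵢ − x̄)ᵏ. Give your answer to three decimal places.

x̄ = 5.5714
Σ(xᵢ − x̄)² = 338.5543 ⇒ m₂ = 48.36490
Σ(xᵢ − x̄)⁴ = 76164.9076 ⇒ m₄ = 10880.70108
m₂² = 2339.16335
g_2 = m₄/m₂² − 3 = 4.65154 − 3 ≈ 1.652

1.652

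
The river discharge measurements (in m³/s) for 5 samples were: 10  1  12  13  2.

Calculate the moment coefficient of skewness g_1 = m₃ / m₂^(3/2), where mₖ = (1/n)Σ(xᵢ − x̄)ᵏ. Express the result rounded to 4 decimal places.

x̄ = (10 + 1 + 12 + 13 + 2) / 5 = 7.6000
deviations (xᵢ − x̄): 2.4000, -6.6000, 4.4000, 5.4000, -5.6000
Σ(xᵢ − x̄)² = 129.2000 ⇒ m₂ = 129.2000/5 = 25.84000
Σ(xᵢ − x̄)³ = -206.6400 ⇒ m₃ = -206.6400/5 = -41.32800
m₂^(3/2) = 25.84000^(1.5) = 131.35263
g_1 = m₃ / m₂^(3/2) = -41.32800 / 131.35263 ≈ -0.3146

-0.3146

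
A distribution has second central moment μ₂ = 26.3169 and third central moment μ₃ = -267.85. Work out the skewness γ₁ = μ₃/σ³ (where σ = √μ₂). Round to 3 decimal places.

σ = √μ₂ = √26.3169 = 5.13000
σ³ = μ₂^(3/2) = 135.00570
γ₁ = μ₃/σ³ = -267.85 / 135.00570 ≈ -1.984

-1.984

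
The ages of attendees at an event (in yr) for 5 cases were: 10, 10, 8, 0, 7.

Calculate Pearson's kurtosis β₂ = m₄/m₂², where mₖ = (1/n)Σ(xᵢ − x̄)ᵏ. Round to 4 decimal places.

x̄ = 7.0000
Σ(xᵢ − x̄)² = 68.0000 ⇒ m₂ = 13.60000
Σ(xᵢ − x̄)⁴ = 2564.0000 ⇒ m₄ = 512.80000
m₂² = 184.96000
β₂ = m₄/m₂² = 512.80000 / 184.96000 ≈ 2.7725

2.7725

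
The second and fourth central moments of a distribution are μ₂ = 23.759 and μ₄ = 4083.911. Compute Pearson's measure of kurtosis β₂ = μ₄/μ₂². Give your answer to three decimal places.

μ₂² = 23.759² = 564.49008
μ₄/μ₂² = 4083.911 / 564.49008 = 7.23469
β₂ ≈ 7.235

7.235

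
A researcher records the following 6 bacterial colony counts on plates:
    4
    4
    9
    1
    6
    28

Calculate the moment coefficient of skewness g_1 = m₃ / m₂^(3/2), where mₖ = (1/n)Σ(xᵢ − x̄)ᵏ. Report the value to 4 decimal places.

1.5107

x̄ = (4 + 4 + 9 + 1 + 6 + 28) / 6 = 8.6667
deviations (xᵢ − x̄): -4.6667, -4.6667, 0.3333, -7.6667, -2.6667, 19.3333
Σ(xᵢ − x̄)² = 483.3333 ⇒ m₂ = 483.3333/6 = 80.55556
Σ(xᵢ − x̄)³ = 6553.5556 ⇒ m₃ = 6553.5556/6 = 1092.25926
m₂^(3/2) = 80.55556^(1.5) = 723.00824
g_1 = m₃ / m₂^(3/2) = 1092.25926 / 723.00824 ≈ 1.5107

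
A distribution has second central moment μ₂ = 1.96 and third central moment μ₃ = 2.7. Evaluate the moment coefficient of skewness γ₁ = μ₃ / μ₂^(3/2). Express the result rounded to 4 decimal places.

0.9840

σ = √μ₂ = √1.96 = 1.40000
σ³ = μ₂^(3/2) = 2.74400
γ₁ = μ₃/σ³ = 2.7 / 2.74400 ≈ 0.9840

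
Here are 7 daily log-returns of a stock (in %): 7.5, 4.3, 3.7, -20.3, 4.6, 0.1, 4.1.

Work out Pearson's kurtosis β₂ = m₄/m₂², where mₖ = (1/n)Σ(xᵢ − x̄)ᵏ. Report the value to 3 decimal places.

4.693

x̄ = 0.5714
Σ(xᵢ − x̄)² = 536.2143 ⇒ m₂ = 76.60204
Σ(xᵢ − x̄)⁴ = 192773.7934 ⇒ m₄ = 27539.11334
m₂² = 5867.87266
β₂ = m₄/m₂² = 27539.11334 / 5867.87266 ≈ 4.693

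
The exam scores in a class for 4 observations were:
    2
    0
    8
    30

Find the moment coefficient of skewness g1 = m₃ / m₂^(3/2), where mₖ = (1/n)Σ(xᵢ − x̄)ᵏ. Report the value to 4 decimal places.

0.9574

x̄ = (2 + 0 + 8 + 30) / 4 = 10.0000
deviations (xᵢ − x̄): -8.0000, -10.0000, -2.0000, 20.0000
Σ(xᵢ − x̄)² = 568.0000 ⇒ m₂ = 568.0000/4 = 142.00000
Σ(xᵢ − x̄)³ = 6480.0000 ⇒ m₃ = 6480.0000/4 = 1620.00000
m₂^(3/2) = 142.00000^(1.5) = 1692.12529
g1 = m₃ / m₂^(3/2) = 1620.00000 / 1692.12529 ≈ 0.9574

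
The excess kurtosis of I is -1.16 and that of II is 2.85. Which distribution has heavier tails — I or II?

II

Higher excess kurtosis ⇒ heavier tails relative to the normal distribution.
-1.16 vs 2.85: the larger is 2.85, so II has heavier tails. (II is leptokurtic — heavier-than-normal tails; the other is platykurtic.)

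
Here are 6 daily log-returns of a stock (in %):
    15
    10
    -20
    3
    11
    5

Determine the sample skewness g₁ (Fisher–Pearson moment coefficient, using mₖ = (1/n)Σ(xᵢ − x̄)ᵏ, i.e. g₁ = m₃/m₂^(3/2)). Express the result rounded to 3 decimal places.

-1.332

x̄ = (15 + 10 - 20 + 3 + 11 + 5) / 6 = 4.0000
deviations (xᵢ − x̄): 11.0000, 6.0000, -24.0000, -1.0000, 7.0000, 1.0000
Σ(xᵢ − x̄)² = 784.0000 ⇒ m₂ = 784.0000/6 = 130.66667
Σ(xᵢ − x̄)³ = -11934.0000 ⇒ m₃ = -11934.0000/6 = -1989.00000
m₂^(3/2) = 130.66667^(1.5) = 1493.64441
g₁ = m₃ / m₂^(3/2) = -1989.00000 / 1493.64441 ≈ -1.332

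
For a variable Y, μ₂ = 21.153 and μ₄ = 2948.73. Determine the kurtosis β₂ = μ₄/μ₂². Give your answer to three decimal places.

μ₂² = 21.153² = 447.44941
μ₄/μ₂² = 2948.73 / 447.44941 = 6.59009
β₂ ≈ 6.590

6.590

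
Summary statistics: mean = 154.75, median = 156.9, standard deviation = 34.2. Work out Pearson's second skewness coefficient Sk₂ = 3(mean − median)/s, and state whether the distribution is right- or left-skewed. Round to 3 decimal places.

Sk₂ = 3(154.75 − 156.9) / 34.2 = 3 × -2.1500 / 34.2
    = -6.4500 / 34.2 ≈ -0.189
Sk₂ < 0 ⇒ mean < median ⇒ left-skewed (negative skew).

-0.189, left-skewed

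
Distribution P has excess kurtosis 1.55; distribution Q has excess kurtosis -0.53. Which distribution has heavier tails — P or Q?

Higher excess kurtosis ⇒ heavier tails relative to the normal distribution.
1.55 vs -0.53: the larger is 1.55, so P has heavier tails. (P is leptokurtic — heavier-than-normal tails; the other is platykurtic.)

P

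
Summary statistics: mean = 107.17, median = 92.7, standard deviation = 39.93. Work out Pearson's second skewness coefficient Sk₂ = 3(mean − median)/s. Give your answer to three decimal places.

Sk₂ = 3(107.17 − 92.7) / 39.93 = 3 × 14.4700 / 39.93
    = 43.4100 / 39.93 ≈ 1.087

1.087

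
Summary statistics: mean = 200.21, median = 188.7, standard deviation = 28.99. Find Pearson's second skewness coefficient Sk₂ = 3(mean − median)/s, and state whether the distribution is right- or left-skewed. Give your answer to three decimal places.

1.191, right-skewed

Sk₂ = 3(200.21 − 188.7) / 28.99 = 3 × 11.5100 / 28.99
    = 34.5300 / 28.99 ≈ 1.191
Sk₂ > 0 ⇒ mean > median ⇒ right-skewed (positive skew).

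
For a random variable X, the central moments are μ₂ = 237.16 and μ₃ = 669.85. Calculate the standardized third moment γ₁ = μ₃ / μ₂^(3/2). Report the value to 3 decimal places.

σ = √μ₂ = √237.16 = 15.40000
σ³ = μ₂^(3/2) = 3652.26400
γ₁ = μ₃/σ³ = 669.85 / 3652.26400 ≈ 0.183

0.183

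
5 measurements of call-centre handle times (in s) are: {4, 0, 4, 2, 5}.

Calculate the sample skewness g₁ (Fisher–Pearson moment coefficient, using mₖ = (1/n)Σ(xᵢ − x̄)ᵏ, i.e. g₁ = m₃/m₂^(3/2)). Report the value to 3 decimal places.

-0.629

x̄ = (4 + 0 + 4 + 2 + 5) / 5 = 3.0000
deviations (xᵢ − x̄): 1.0000, -3.0000, 1.0000, -1.0000, 2.0000
Σ(xᵢ − x̄)² = 16.0000 ⇒ m₂ = 16.0000/5 = 3.20000
Σ(xᵢ − x̄)³ = -18.0000 ⇒ m₃ = -18.0000/5 = -3.60000
m₂^(3/2) = 3.20000^(1.5) = 5.72433
g₁ = m₃ / m₂^(3/2) = -3.60000 / 5.72433 ≈ -0.629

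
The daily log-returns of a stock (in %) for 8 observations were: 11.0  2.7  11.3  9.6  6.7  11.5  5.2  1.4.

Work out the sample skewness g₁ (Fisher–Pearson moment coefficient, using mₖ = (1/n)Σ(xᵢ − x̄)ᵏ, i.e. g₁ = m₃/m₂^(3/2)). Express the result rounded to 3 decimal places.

-0.361

x̄ = (11.0 + 2.7 + 11.3 + 9.6 + 6.7 + 11.5 + 5.2 + 1.4) / 8 = 7.4250
deviations (xᵢ − x̄): 3.5750, -4.7250, 3.8750, 2.1750, -0.7250, 4.0750, -2.2250, -6.0250
Σ(xᵢ − x̄)² = 113.2350 ⇒ m₂ = 113.2350/8 = 14.15438
Σ(xᵢ − x̄)³ = -153.7627 ⇒ m₃ = -153.7627/8 = -19.22034
m₂^(3/2) = 14.15438^(1.5) = 53.25202
g₁ = m₃ / m₂^(3/2) = -19.22034 / 53.25202 ≈ -0.361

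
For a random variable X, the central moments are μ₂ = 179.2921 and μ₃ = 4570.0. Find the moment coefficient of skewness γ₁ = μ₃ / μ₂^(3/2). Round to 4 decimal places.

σ = √μ₂ = √179.2921 = 13.39000
σ³ = μ₂^(3/2) = 2400.72122
γ₁ = μ₃/σ³ = 4570.0 / 2400.72122 ≈ 1.9036

1.9036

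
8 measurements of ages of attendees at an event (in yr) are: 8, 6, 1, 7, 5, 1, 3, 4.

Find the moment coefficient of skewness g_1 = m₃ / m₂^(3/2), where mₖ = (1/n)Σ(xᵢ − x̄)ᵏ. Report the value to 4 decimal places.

x̄ = (8 + 6 + 1 + 7 + 5 + 1 + 3 + 4) / 8 = 4.3750
deviations (xᵢ − x̄): 3.6250, 1.6250, -3.3750, 2.6250, 0.6250, -3.3750, -1.3750, -0.3750
Σ(xᵢ − x̄)² = 47.8750 ⇒ m₂ = 47.8750/8 = 5.98438
Σ(xᵢ − x̄)³ = -9.2813 ⇒ m₃ = -9.2813/8 = -1.16016
m₂^(3/2) = 5.98438^(1.5) = 14.63957
g_1 = m₃ / m₂^(3/2) = -1.16016 / 14.63957 ≈ -0.0792

-0.0792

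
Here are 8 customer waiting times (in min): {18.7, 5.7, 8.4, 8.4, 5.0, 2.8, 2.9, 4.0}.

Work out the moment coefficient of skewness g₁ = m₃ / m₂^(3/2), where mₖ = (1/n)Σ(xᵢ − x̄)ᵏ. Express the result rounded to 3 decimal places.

1.549

x̄ = (18.7 + 5.7 + 8.4 + 8.4 + 5.0 + 2.8 + 2.9 + 4.0) / 8 = 6.9875
deviations (xᵢ − x̄): 11.7125, -1.2875, 1.4125, 1.4125, -1.9875, -4.1875, -4.0875, -2.9875
Σ(xᵢ − x̄)² = 189.9488 ⇒ m₂ = 189.9488/8 = 23.74359
Σ(xᵢ − x̄)³ = 1434.0181 ⇒ m₃ = 1434.0181/8 = 179.25226
m₂^(3/2) = 23.74359^(1.5) = 115.69636
g₁ = m₃ / m₂^(3/2) = 179.25226 / 115.69636 ≈ 1.549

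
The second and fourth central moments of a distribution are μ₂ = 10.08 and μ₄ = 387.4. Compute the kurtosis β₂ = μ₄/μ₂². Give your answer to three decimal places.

μ₂² = 10.08² = 101.60640
μ₄/μ₂² = 387.4 / 101.60640 = 3.81275
β₂ ≈ 3.813

3.813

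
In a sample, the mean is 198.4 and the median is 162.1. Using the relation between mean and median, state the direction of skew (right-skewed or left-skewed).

right-skewed

mean − median = 198.4 − 162.1 = 36.3
mean > median ⇒ the longer tail is on the right ⇒ right-skewed (positively skewed).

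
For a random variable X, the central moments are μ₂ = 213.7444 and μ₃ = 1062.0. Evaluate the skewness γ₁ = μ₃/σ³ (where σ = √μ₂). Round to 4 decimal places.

σ = √μ₂ = √213.7444 = 14.62000
σ³ = μ₂^(3/2) = 3124.94313
γ₁ = μ₃/σ³ = 1062.0 / 3124.94313 ≈ 0.3398

0.3398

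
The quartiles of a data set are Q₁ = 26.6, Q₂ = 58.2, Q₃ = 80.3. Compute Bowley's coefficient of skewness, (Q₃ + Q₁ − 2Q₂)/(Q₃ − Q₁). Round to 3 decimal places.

-0.177

numerator: Q₃ + Q₁ − 2Q₂ = 80.3 + 26.6 − 2×58.2 = -9.5000
denominator: Q₃ − Q₁ = 80.3 − 26.6 = 53.7000
Bowley skewness = -9.5000 / 53.7000 ≈ -0.177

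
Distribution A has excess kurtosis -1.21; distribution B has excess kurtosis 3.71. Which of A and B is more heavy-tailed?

Higher excess kurtosis ⇒ heavier tails relative to the normal distribution.
-1.21 vs 3.71: the larger is 3.71, so B has heavier tails. (B is leptokurtic — heavier-than-normal tails; the other is platykurtic.)

B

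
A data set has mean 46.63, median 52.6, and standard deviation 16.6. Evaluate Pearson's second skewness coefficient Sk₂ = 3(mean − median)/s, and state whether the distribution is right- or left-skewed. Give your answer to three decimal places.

-1.079, left-skewed

Sk₂ = 3(46.63 − 52.6) / 16.6 = 3 × -5.9700 / 16.6
    = -17.9100 / 16.6 ≈ -1.079
Sk₂ < 0 ⇒ mean < median ⇒ left-skewed (negative skew).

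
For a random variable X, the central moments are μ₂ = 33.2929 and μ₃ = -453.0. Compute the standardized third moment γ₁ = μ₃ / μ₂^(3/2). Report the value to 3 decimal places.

-2.358

σ = √μ₂ = √33.2929 = 5.77000
σ³ = μ₂^(3/2) = 192.10003
γ₁ = μ₃/σ³ = -453.0 / 192.10003 ≈ -2.358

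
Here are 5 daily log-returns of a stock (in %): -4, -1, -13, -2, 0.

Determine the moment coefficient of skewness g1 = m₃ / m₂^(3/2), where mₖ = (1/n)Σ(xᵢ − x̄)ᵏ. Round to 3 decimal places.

x̄ = (-4 - 1 - 13 - 2 + 0) / 5 = -4.0000
deviations (xᵢ − x̄): 0.0000, 3.0000, -9.0000, 2.0000, 4.0000
Σ(xᵢ − x̄)² = 110.0000 ⇒ m₂ = 110.0000/5 = 22.00000
Σ(xᵢ − x̄)³ = -630.0000 ⇒ m₃ = -630.0000/5 = -126.00000
m₂^(3/2) = 22.00000^(1.5) = 103.18915
g1 = m₃ / m₂^(3/2) = -126.00000 / 103.18915 ≈ -1.221

-1.221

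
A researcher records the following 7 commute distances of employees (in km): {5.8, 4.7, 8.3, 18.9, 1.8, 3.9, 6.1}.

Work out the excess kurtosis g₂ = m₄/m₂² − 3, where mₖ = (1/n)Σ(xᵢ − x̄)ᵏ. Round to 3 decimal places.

1.081

x̄ = 7.0714
Σ(xᵢ − x̄)² = 187.4543 ⇒ m₂ = 26.77918
Σ(xᵢ − x̄)⁴ = 20486.9766 ⇒ m₄ = 2926.71095
m₂² = 717.12468
g₂ = m₄/m₂² − 3 = 4.08117 − 3 ≈ 1.081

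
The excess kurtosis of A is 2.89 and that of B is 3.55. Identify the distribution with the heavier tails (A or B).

Higher excess kurtosis ⇒ heavier tails relative to the normal distribution.
2.89 vs 3.55: the larger is 3.55, so B has heavier tails.

B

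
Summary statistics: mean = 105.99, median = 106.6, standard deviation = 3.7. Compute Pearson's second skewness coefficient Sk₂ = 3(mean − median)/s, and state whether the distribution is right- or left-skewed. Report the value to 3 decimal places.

-0.495, left-skewed

Sk₂ = 3(105.99 − 106.6) / 3.7 = 3 × -0.6100 / 3.7
    = -1.8300 / 3.7 ≈ -0.495
Sk₂ < 0 ⇒ mean < median ⇒ left-skewed (negative skew).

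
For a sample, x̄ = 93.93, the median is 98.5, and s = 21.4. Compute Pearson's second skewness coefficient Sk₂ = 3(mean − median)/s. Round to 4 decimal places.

-0.6407

Sk₂ = 3(93.93 − 98.5) / 21.4 = 3 × -4.5700 / 21.4
    = -13.7100 / 21.4 ≈ -0.6407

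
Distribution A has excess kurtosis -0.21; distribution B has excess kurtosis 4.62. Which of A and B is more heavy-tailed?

B

Higher excess kurtosis ⇒ heavier tails relative to the normal distribution.
-0.21 vs 4.62: the larger is 4.62, so B has heavier tails. (B is leptokurtic — heavier-than-normal tails; the other is platykurtic.)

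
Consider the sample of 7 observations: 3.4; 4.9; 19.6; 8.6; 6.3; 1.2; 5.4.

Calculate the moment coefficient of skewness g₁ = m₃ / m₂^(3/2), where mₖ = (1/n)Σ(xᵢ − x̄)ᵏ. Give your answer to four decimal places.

x̄ = (3.4 + 4.9 + 19.6 + 8.6 + 6.3 + 1.2 + 5.4) / 7 = 7.0571
deviations (xᵢ − x̄): -3.6571, -2.1571, 12.5429, 1.5429, -0.7571, -5.8571, -1.6571
Σ(xᵢ − x̄)² = 215.3571 ⇒ m₂ = 215.3571/7 = 30.76531
Σ(xᵢ − x̄)³ = 1712.0843 ⇒ m₃ = 1712.0843/7 = 244.58348
m₂^(3/2) = 30.76531^(1.5) = 170.64433
g₁ = m₃ / m₂^(3/2) = 244.58348 / 170.64433 ≈ 1.4333

1.4333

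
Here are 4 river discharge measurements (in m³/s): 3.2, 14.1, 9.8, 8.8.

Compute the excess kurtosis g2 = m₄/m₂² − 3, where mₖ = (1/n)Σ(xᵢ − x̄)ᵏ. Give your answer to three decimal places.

x̄ = 8.9750
Σ(xᵢ − x̄)² = 60.3275 ⇒ m₂ = 15.08187
Σ(xᵢ − x̄)⁴ = 1802.6114 ⇒ m₄ = 450.65286
m₂² = 227.46295
g2 = m₄/m₂² − 3 = 1.98121 − 3 ≈ -1.019

-1.019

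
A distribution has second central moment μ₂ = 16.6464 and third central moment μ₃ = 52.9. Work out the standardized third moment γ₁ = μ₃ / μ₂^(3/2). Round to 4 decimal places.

σ = √μ₂ = √16.6464 = 4.08000
σ³ = μ₂^(3/2) = 67.91731
γ₁ = μ₃/σ³ = 52.9 / 67.91731 ≈ 0.7789

0.7789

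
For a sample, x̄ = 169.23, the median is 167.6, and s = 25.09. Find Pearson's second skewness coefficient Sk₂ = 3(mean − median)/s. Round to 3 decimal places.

0.195

Sk₂ = 3(169.23 − 167.6) / 25.09 = 3 × 1.6300 / 25.09
    = 4.8900 / 25.09 ≈ 0.195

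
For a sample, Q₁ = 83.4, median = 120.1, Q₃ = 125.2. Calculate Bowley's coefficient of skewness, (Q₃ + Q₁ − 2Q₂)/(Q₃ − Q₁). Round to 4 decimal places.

-0.7560

numerator: Q₃ + Q₁ − 2Q₂ = 125.2 + 83.4 − 2×120.1 = -31.6000
denominator: Q₃ − Q₁ = 125.2 − 83.4 = 41.8000
Bowley skewness = -31.6000 / 41.8000 ≈ -0.7560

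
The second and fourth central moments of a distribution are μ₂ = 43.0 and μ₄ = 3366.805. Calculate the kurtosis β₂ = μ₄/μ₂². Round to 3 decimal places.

μ₂² = 43.0² = 1849.00000
μ₄/μ₂² = 3366.805 / 1849.00000 = 1.82088
β₂ ≈ 1.821

1.821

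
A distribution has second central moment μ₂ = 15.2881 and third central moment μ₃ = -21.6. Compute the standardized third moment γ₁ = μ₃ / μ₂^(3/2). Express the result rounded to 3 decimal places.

-0.361

σ = √μ₂ = √15.2881 = 3.91000
σ³ = μ₂^(3/2) = 59.77647
γ₁ = μ₃/σ³ = -21.6 / 59.77647 ≈ -0.361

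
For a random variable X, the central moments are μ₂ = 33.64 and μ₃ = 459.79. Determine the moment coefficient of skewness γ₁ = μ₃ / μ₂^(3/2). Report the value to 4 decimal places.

σ = √μ₂ = √33.64 = 5.80000
σ³ = μ₂^(3/2) = 195.11200
γ₁ = μ₃/σ³ = 459.79 / 195.11200 ≈ 2.3565

2.3565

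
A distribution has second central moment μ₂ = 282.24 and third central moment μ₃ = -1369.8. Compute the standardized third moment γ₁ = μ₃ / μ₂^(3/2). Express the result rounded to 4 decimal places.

-0.2889

σ = √μ₂ = √282.24 = 16.80000
σ³ = μ₂^(3/2) = 4741.63200
γ₁ = μ₃/σ³ = -1369.8 / 4741.63200 ≈ -0.2889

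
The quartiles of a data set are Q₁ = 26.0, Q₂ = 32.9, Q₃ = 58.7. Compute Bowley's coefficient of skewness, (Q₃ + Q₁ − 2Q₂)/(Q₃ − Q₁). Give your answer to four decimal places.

0.5780

numerator: Q₃ + Q₁ − 2Q₂ = 58.7 + 26.0 − 2×32.9 = 18.9000
denominator: Q₃ − Q₁ = 58.7 − 26.0 = 32.7000
Bowley skewness = 18.9000 / 32.7000 ≈ 0.5780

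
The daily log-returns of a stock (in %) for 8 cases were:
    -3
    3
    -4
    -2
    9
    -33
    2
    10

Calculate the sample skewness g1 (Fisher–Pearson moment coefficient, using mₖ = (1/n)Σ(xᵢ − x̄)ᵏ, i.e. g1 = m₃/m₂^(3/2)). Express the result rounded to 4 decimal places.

x̄ = (-3 + 3 - 4 - 2 + 9 - 33 + 2 + 10) / 8 = -2.2500
deviations (xᵢ − x̄): -0.7500, 5.2500, -1.7500, 0.2500, 11.2500, -30.7500, 4.2500, 12.2500
Σ(xᵢ − x̄)² = 1271.5000 ⇒ m₂ = 1271.5000/8 = 158.93750
Σ(xᵢ − x̄)³ = -25598.2500 ⇒ m₃ = -25598.2500/8 = -3199.78125
m₂^(3/2) = 158.93750^(1.5) = 2003.73169
g1 = m₃ / m₂^(3/2) = -3199.78125 / 2003.73169 ≈ -1.5969

-1.5969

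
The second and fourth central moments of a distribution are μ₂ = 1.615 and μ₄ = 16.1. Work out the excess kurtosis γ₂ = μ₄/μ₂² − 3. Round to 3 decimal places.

μ₂² = 1.615² = 2.60823
μ₄/μ₂² = 16.1 / 2.60823 = 6.17278
γ₂ = 6.17278 − 3 ≈ 3.173

3.173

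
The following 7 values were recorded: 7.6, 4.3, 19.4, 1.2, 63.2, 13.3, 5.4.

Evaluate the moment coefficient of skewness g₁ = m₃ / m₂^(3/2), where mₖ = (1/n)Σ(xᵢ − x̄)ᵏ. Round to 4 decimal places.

1.7227

x̄ = (7.6 + 4.3 + 19.4 + 1.2 + 63.2 + 13.3 + 5.4) / 7 = 16.3429
deviations (xᵢ − x̄): -8.7429, -12.0429, 3.0571, -15.1429, 46.8571, -3.0429, -10.9429
Σ(xᵢ − x̄)² = 2784.7171 ⇒ m₂ = 2784.7171/7 = 397.81673
Σ(xᵢ − x̄)³ = 95681.9814 ⇒ m₃ = 95681.9814/7 = 13668.85448
m₂^(3/2) = 397.81673^(1.5) = 7934.59150
g₁ = m₃ / m₂^(3/2) = 13668.85448 / 7934.59150 ≈ 1.7227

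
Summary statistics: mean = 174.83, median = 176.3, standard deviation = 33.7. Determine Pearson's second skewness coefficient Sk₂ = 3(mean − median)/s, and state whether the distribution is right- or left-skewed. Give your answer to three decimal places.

-0.131, left-skewed

Sk₂ = 3(174.83 − 176.3) / 33.7 = 3 × -1.4700 / 33.7
    = -4.4100 / 33.7 ≈ -0.131
Sk₂ < 0 ⇒ mean < median ⇒ left-skewed (negative skew).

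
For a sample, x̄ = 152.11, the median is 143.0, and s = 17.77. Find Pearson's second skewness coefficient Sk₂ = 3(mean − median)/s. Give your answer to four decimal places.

Sk₂ = 3(152.11 − 143.0) / 17.77 = 3 × 9.1100 / 17.77
    = 27.3300 / 17.77 ≈ 1.5380

1.5380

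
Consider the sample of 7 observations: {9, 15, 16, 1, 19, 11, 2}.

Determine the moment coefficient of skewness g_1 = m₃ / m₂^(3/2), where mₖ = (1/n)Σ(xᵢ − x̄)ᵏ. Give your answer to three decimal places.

-0.294

x̄ = (9 + 15 + 16 + 1 + 19 + 11 + 2) / 7 = 10.4286
deviations (xᵢ − x̄): -1.4286, 4.5714, 5.5714, -9.4286, 8.5714, 0.5714, -8.4286
Σ(xᵢ − x̄)² = 287.7143 ⇒ m₂ = 287.7143/7 = 41.10204
Σ(xᵢ − x̄)³ = -541.4694 ⇒ m₃ = -541.4694/7 = -77.35277
m₂^(3/2) = 41.10204^(1.5) = 263.50877
g_1 = m₃ / m₂^(3/2) = -77.35277 / 263.50877 ≈ -0.294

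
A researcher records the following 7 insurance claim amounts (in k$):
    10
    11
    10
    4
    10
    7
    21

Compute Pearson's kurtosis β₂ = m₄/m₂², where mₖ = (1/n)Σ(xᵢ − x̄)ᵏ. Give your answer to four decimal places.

3.6542

x̄ = 10.4286
Σ(xᵢ − x̄)² = 165.7143 ⇒ m₂ = 23.67347
Σ(xᵢ − x̄)⁴ = 14335.4752 ⇒ m₄ = 2047.92503
m₂² = 560.43315
β₂ = m₄/m₂² = 2047.92503 / 560.43315 ≈ 3.6542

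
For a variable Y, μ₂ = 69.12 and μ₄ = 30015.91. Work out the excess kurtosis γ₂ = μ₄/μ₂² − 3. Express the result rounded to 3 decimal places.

3.283

μ₂² = 69.12² = 4777.57440
μ₄/μ₂² = 30015.91 / 4777.57440 = 6.28267
γ₂ = 6.28267 − 3 ≈ 3.283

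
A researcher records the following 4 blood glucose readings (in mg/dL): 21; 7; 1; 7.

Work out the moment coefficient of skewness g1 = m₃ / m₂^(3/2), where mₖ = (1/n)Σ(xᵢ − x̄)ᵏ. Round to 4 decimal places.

x̄ = (21 + 7 + 1 + 7) / 4 = 9.0000
deviations (xᵢ − x̄): 12.0000, -2.0000, -8.0000, -2.0000
Σ(xᵢ − x̄)² = 216.0000 ⇒ m₂ = 216.0000/4 = 54.00000
Σ(xᵢ − x̄)³ = 1200.0000 ⇒ m₃ = 1200.0000/4 = 300.00000
m₂^(3/2) = 54.00000^(1.5) = 396.81734
g1 = m₃ / m₂^(3/2) = 300.00000 / 396.81734 ≈ 0.7560

0.7560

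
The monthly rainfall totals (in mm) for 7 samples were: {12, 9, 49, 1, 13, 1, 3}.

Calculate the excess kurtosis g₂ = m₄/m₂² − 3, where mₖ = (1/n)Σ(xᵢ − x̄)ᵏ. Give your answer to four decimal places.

1.3745

x̄ = 12.5714
Σ(xᵢ − x̄)² = 1699.7143 ⇒ m₂ = 242.81633
Σ(xᵢ − x̄)⁴ = 1805450.2915 ⇒ m₄ = 257921.47022
m₂² = 58959.76843
g₂ = m₄/m₂² − 3 = 4.37453 − 3 ≈ 1.3745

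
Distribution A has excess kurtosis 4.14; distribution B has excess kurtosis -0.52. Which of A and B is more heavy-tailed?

Higher excess kurtosis ⇒ heavier tails relative to the normal distribution.
4.14 vs -0.52: the larger is 4.14, so A has heavier tails. (A is leptokurtic — heavier-than-normal tails; the other is platykurtic.)

A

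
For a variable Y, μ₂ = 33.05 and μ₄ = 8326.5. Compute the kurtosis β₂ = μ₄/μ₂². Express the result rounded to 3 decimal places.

μ₂² = 33.05² = 1092.30250
μ₄/μ₂² = 8326.5 / 1092.30250 = 7.62289
β₂ ≈ 7.623

7.623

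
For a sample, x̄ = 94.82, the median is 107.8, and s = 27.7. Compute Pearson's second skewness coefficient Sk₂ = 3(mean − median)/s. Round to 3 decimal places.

-1.406

Sk₂ = 3(94.82 − 107.8) / 27.7 = 3 × -12.9800 / 27.7
    = -38.9400 / 27.7 ≈ -1.406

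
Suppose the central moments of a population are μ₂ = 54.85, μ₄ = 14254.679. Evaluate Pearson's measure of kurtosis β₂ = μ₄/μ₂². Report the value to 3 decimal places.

4.738

μ₂² = 54.85² = 3008.52250
μ₄/μ₂² = 14254.679 / 3008.52250 = 4.73810
β₂ ≈ 4.738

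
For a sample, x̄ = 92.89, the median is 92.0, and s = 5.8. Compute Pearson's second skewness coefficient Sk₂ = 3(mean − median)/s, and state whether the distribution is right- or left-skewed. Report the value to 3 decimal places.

0.460, right-skewed

Sk₂ = 3(92.89 − 92.0) / 5.8 = 3 × 0.8900 / 5.8
    = 2.6700 / 5.8 ≈ 0.460
Sk₂ > 0 ⇒ mean > median ⇒ right-skewed (positive skew).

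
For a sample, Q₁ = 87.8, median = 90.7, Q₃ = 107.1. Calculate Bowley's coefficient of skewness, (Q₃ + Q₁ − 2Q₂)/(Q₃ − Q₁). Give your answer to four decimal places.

numerator: Q₃ + Q₁ − 2Q₂ = 107.1 + 87.8 − 2×90.7 = 13.5000
denominator: Q₃ − Q₁ = 107.1 − 87.8 = 19.3000
Bowley skewness = 13.5000 / 19.3000 ≈ 0.6995

0.6995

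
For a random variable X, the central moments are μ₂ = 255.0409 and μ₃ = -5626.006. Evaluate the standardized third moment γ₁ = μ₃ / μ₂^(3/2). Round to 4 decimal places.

σ = √μ₂ = √255.0409 = 15.97000
σ³ = μ₂^(3/2) = 4073.00317
γ₁ = μ₃/σ³ = -5626.006 / 4073.00317 ≈ -1.3813

-1.3813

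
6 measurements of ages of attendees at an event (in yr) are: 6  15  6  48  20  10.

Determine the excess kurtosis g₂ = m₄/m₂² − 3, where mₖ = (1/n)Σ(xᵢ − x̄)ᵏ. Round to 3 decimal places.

x̄ = 17.5000
Σ(xᵢ − x̄)² = 1263.5000 ⇒ m₂ = 210.58333
Σ(xᵢ − x̄)⁴ = 903587.3750 ⇒ m₄ = 150597.89583
m₂² = 44345.34028
g₂ = m₄/m₂² − 3 = 3.39603 − 3 ≈ 0.396

0.396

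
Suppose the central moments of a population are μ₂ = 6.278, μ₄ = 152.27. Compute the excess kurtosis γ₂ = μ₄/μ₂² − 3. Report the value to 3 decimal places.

μ₂² = 6.278² = 39.41328
μ₄/μ₂² = 152.27 / 39.41328 = 3.86342
γ₂ = 3.86342 − 3 ≈ 0.863

0.863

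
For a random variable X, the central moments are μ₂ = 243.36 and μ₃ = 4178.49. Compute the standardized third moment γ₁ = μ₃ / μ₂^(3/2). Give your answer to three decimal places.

1.101

σ = √μ₂ = √243.36 = 15.60000
σ³ = μ₂^(3/2) = 3796.41600
γ₁ = μ₃/σ³ = 4178.49 / 3796.41600 ≈ 1.101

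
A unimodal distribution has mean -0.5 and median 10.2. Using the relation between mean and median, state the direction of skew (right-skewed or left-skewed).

left-skewed

mean − median = -0.5 − 10.2 = -10.7
mean < median ⇒ the longer tail is on the left ⇒ left-skewed (negatively skewed).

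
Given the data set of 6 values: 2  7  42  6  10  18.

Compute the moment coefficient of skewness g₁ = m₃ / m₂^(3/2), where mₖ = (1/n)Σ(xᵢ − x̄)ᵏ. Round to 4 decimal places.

x̄ = (2 + 7 + 42 + 6 + 10 + 18) / 6 = 14.1667
deviations (xᵢ − x̄): -12.1667, -7.1667, 27.8333, -8.1667, -4.1667, 3.8333
Σ(xᵢ − x̄)² = 1072.8333 ⇒ m₂ = 1072.8333/6 = 178.80556
Σ(xᵢ − x̄)³ = 18832.5556 ⇒ m₃ = 18832.5556/6 = 3138.75926
m₂^(3/2) = 178.80556^(1.5) = 2390.95561
g₁ = m₃ / m₂^(3/2) = 3138.75926 / 2390.95561 ≈ 1.3128

1.3128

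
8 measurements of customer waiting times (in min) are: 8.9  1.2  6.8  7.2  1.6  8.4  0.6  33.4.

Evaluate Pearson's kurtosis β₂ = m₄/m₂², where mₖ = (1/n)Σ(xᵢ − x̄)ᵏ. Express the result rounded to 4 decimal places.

5.0587

x̄ = 8.5125
Σ(xᵢ − x̄)² = 788.0687 ⇒ m₂ = 98.50859
Σ(xᵢ − x̄)⁴ = 392714.8853 ⇒ m₄ = 49089.36066
m₂² = 9703.94304
β₂ = m₄/m₂² = 49089.36066 / 9703.94304 ≈ 5.0587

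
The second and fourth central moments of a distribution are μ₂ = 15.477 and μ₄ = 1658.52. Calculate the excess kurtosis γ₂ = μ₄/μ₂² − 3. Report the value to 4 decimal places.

3.9238

μ₂² = 15.477² = 239.53753
μ₄/μ₂² = 1658.52 / 239.53753 = 6.92384
γ₂ = 6.92384 − 3 ≈ 3.9238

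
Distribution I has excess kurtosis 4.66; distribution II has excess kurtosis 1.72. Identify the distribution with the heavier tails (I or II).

I

Higher excess kurtosis ⇒ heavier tails relative to the normal distribution.
4.66 vs 1.72: the larger is 4.66, so I has heavier tails.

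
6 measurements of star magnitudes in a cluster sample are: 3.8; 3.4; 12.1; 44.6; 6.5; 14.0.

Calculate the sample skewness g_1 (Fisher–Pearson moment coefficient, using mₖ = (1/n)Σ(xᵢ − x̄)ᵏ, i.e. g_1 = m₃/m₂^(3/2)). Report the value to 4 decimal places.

1.4925

x̄ = (3.8 + 3.4 + 12.1 + 44.6 + 6.5 + 14.0) / 6 = 14.0667
deviations (xᵢ − x̄): -10.2667, -10.6667, -1.9667, 30.5333, -7.5667, -0.0667
Σ(xᵢ − x̄)² = 1212.5933 ⇒ m₂ = 1212.5933/6 = 202.09889
Σ(xᵢ − x̄)³ = 25729.1376 ⇒ m₃ = 25729.1376/6 = 4288.18959
m₂^(3/2) = 202.09889^(1.5) = 2873.06789
g_1 = m₃ / m₂^(3/2) = 4288.18959 / 2873.06789 ≈ 1.4925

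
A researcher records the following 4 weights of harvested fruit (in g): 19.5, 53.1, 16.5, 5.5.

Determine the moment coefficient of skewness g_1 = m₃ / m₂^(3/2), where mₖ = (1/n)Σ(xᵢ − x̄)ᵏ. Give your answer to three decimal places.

0.850

x̄ = (19.5 + 53.1 + 16.5 + 5.5) / 4 = 23.6500
deviations (xᵢ − x̄): -4.1500, 29.4500, -7.1500, -18.1500
Σ(xᵢ − x̄)² = 1265.0700 ⇒ m₂ = 1265.0700/4 = 316.26750
Σ(xᵢ − x̄)³ = 19126.0410 ⇒ m₃ = 19126.0410/4 = 4781.51025
m₂^(3/2) = 316.26750^(1.5) = 5624.47316
g_1 = m₃ / m₂^(3/2) = 4781.51025 / 5624.47316 ≈ 0.850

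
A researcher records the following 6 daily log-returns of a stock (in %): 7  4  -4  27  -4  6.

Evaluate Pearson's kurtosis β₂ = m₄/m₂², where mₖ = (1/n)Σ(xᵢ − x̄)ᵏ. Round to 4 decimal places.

3.0840

x̄ = 6.0000
Σ(xᵢ − x̄)² = 646.0000 ⇒ m₂ = 107.66667
Σ(xᵢ − x̄)⁴ = 214498.0000 ⇒ m₄ = 35749.66667
m₂² = 11592.11111
β₂ = m₄/m₂² = 35749.66667 / 11592.11111 ≈ 3.0840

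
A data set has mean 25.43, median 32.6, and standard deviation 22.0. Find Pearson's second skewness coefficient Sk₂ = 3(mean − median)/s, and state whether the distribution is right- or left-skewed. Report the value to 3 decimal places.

Sk₂ = 3(25.43 − 32.6) / 22.0 = 3 × -7.1700 / 22.0
    = -21.5100 / 22.0 ≈ -0.978
Sk₂ < 0 ⇒ mean < median ⇒ left-skewed (negative skew).

-0.978, left-skewed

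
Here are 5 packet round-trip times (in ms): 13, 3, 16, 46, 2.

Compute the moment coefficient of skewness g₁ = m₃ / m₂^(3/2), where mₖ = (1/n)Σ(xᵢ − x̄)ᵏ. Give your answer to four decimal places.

x̄ = (13 + 3 + 16 + 46 + 2) / 5 = 16.0000
deviations (xᵢ − x̄): -3.0000, -13.0000, 0.0000, 30.0000, -14.0000
Σ(xᵢ − x̄)² = 1274.0000 ⇒ m₂ = 1274.0000/5 = 254.80000
Σ(xᵢ − x̄)³ = 22032.0000 ⇒ m₃ = 22032.0000/5 = 4406.40000
m₂^(3/2) = 254.80000^(1.5) = 4067.23378
g₁ = m₃ / m₂^(3/2) = 4406.40000 / 4067.23378 ≈ 1.0834

1.0834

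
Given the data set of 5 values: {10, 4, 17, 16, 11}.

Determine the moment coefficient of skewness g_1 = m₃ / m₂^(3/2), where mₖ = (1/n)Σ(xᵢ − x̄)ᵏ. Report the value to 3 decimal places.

x̄ = (10 + 4 + 17 + 16 + 11) / 5 = 11.6000
deviations (xᵢ − x̄): -1.6000, -7.6000, 5.4000, 4.4000, -0.6000
Σ(xᵢ − x̄)² = 109.2000 ⇒ m₂ = 109.2000/5 = 21.84000
Σ(xᵢ − x̄)³ = -200.6400 ⇒ m₃ = -200.6400/5 = -40.12800
m₂^(3/2) = 21.84000^(1.5) = 102.06550
g_1 = m₃ / m₂^(3/2) = -40.12800 / 102.06550 ≈ -0.393

-0.393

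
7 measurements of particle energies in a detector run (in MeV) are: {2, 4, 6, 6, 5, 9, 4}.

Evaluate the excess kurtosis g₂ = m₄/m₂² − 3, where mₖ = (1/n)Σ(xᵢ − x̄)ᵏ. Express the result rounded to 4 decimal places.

-0.2815

x̄ = 5.1429
Σ(xᵢ − x̄)² = 28.8571 ⇒ m₂ = 4.12245
Σ(xᵢ − x̄)⁴ = 323.3994 ⇒ m₄ = 46.19992
m₂² = 16.99459
g₂ = m₄/m₂² − 3 = 2.71851 − 3 ≈ -0.2815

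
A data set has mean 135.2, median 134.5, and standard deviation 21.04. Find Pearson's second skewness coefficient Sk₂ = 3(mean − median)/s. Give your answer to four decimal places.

0.0998

Sk₂ = 3(135.2 − 134.5) / 21.04 = 3 × 0.7000 / 21.04
    = 2.1000 / 21.04 ≈ 0.0998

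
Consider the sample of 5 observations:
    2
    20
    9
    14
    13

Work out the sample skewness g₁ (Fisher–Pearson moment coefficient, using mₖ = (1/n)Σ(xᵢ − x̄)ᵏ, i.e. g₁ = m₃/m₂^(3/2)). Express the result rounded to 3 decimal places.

x̄ = (2 + 20 + 9 + 14 + 13) / 5 = 11.6000
deviations (xᵢ − x̄): -9.6000, 8.4000, -2.6000, 2.4000, 1.4000
Σ(xᵢ − x̄)² = 177.2000 ⇒ m₂ = 177.2000/5 = 35.44000
Σ(xᵢ − x̄)³ = -293.0400 ⇒ m₃ = -293.0400/5 = -58.60800
m₂^(3/2) = 35.44000^(1.5) = 210.97965
g₁ = m₃ / m₂^(3/2) = -58.60800 / 210.97965 ≈ -0.278

-0.278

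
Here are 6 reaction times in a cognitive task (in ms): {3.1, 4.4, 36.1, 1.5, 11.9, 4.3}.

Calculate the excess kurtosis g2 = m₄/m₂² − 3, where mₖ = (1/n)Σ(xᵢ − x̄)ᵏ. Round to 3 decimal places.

x̄ = 10.2167
Σ(xᵢ − x̄)² = 868.2483 ⇒ m₂ = 144.70806
Σ(xᵢ − x̄)⁴ = 459545.2527 ⇒ m₄ = 76590.87545
m₂² = 20940.42134
g2 = m₄/m₂² − 3 = 3.65756 − 3 ≈ 0.658

0.658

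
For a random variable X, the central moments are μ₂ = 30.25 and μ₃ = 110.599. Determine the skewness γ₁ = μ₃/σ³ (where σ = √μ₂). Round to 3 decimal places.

0.665

σ = √μ₂ = √30.25 = 5.50000
σ³ = μ₂^(3/2) = 166.37500
γ₁ = μ₃/σ³ = 110.599 / 166.37500 ≈ 0.665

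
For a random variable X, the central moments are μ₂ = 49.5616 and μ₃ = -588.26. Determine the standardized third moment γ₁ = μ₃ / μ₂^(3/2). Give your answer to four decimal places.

-1.6860

σ = √μ₂ = √49.5616 = 7.04000
σ³ = μ₂^(3/2) = 348.91366
γ₁ = μ₃/σ³ = -588.26 / 348.91366 ≈ -1.6860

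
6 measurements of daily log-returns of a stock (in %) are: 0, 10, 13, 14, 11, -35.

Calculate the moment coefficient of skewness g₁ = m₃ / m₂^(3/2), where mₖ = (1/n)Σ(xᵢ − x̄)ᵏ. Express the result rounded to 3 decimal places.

-1.538

x̄ = (0 + 10 + 13 + 14 + 11 - 35) / 6 = 2.1667
deviations (xᵢ − x̄): -2.1667, 7.8333, 10.8333, 11.8333, 8.8333, -37.1667
Σ(xᵢ − x̄)² = 1782.8333 ⇒ m₂ = 1782.8333/6 = 297.13889
Σ(xᵢ − x̄)³ = -47252.4444 ⇒ m₃ = -47252.4444/6 = -7875.40741
m₂^(3/2) = 297.13889^(1.5) = 5121.99609
g₁ = m₃ / m₂^(3/2) = -7875.40741 / 5121.99609 ≈ -1.538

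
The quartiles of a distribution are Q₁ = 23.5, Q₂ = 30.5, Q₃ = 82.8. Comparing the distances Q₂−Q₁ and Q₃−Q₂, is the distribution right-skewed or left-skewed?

right-skewed

Q₂ − Q₁ = 7.0;  Q₃ − Q₂ = 52.3
Q₃ − Q₂ > Q₂ − Q₁ ⇒ the upper half is more spread out ⇒ right-skewed.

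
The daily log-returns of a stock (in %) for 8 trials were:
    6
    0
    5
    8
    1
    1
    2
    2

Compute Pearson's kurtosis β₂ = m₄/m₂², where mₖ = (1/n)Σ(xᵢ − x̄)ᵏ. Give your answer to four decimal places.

x̄ = 3.1250
Σ(xᵢ − x̄)² = 56.8750 ⇒ m₂ = 7.10938
Σ(xᵢ − x̄)⁴ = 784.8379 ⇒ m₄ = 98.10474
m₂² = 50.54321
β₂ = m₄/m₂² = 98.10474 / 50.54321 ≈ 1.9410

1.9410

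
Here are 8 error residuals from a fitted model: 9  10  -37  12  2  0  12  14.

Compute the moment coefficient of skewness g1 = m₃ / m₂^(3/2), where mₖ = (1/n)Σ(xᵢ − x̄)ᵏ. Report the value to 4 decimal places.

x̄ = (9 + 10 - 37 + 12 + 2 + 0 + 12 + 14) / 8 = 2.7500
deviations (xᵢ − x̄): 6.2500, 7.2500, -39.7500, 9.2500, -0.7500, -2.7500, 9.2500, 11.2500
Σ(xᵢ − x̄)² = 1977.5000 ⇒ m₂ = 1977.5000/8 = 247.18750
Σ(xᵢ − x̄)³ = -59196.7500 ⇒ m₃ = -59196.7500/8 = -7399.59375
m₂^(3/2) = 247.18750^(1.5) = 3886.33074
g1 = m₃ / m₂^(3/2) = -7399.59375 / 3886.33074 ≈ -1.9040

-1.9040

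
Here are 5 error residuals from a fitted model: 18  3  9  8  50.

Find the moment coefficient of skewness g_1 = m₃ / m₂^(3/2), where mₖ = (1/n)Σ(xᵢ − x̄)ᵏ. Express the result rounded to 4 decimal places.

1.2159

x̄ = (18 + 3 + 9 + 8 + 50) / 5 = 17.6000
deviations (xᵢ − x̄): 0.4000, -14.6000, -8.6000, -9.6000, 32.4000
Σ(xᵢ − x̄)² = 1429.2000 ⇒ m₂ = 1429.2000/5 = 285.84000
Σ(xᵢ − x̄)³ = 29379.3600 ⇒ m₃ = 29379.3600/5 = 5875.87200
m₂^(3/2) = 285.84000^(1.5) = 4832.64067
g_1 = m₃ / m₂^(3/2) = 5875.87200 / 4832.64067 ≈ 1.2159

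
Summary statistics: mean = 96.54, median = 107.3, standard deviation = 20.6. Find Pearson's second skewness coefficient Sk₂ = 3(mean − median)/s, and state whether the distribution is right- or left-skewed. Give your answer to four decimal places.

-1.5670, left-skewed

Sk₂ = 3(96.54 − 107.3) / 20.6 = 3 × -10.7600 / 20.6
    = -32.2800 / 20.6 ≈ -1.5670
Sk₂ < 0 ⇒ mean < median ⇒ left-skewed (negative skew).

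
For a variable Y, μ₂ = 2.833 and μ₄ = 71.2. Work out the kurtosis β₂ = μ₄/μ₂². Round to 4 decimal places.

8.8713

μ₂² = 2.833² = 8.02589
μ₄/μ₂² = 71.2 / 8.02589 = 8.87129
β₂ ≈ 8.8713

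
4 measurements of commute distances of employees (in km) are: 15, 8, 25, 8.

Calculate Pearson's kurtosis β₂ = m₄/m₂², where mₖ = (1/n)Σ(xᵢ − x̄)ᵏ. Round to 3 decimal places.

1.832

x̄ = 14.0000
Σ(xᵢ − x̄)² = 194.0000 ⇒ m₂ = 48.50000
Σ(xᵢ − x̄)⁴ = 17234.0000 ⇒ m₄ = 4308.50000
m₂² = 2352.25000
β₂ = m₄/m₂² = 4308.50000 / 2352.25000 ≈ 1.832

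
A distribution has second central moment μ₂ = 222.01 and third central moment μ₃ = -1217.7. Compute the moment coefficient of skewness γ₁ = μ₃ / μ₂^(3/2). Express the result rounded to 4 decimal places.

σ = √μ₂ = √222.01 = 14.90000
σ³ = μ₂^(3/2) = 3307.94900
γ₁ = μ₃/σ³ = -1217.7 / 3307.94900 ≈ -0.3681

-0.3681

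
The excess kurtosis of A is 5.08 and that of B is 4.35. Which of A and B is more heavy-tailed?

Higher excess kurtosis ⇒ heavier tails relative to the normal distribution.
5.08 vs 4.35: the larger is 5.08, so A has heavier tails.

A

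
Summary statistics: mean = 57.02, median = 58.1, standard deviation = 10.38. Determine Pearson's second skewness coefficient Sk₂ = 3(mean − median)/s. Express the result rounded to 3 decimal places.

-0.312

Sk₂ = 3(57.02 − 58.1) / 10.38 = 3 × -1.0800 / 10.38
    = -3.2400 / 10.38 ≈ -0.312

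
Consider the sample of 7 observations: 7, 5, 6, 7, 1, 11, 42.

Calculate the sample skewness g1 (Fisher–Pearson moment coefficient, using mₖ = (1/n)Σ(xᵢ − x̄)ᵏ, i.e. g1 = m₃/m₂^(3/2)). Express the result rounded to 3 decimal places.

x̄ = (7 + 5 + 6 + 7 + 1 + 11 + 42) / 7 = 11.2857
deviations (xᵢ − x̄): -4.2857, -6.2857, -5.2857, -4.2857, -10.2857, -0.2857, 30.7143
Σ(xᵢ − x̄)² = 1153.4286 ⇒ m₂ = 1153.4286/7 = 164.77551
Σ(xᵢ − x̄)³ = 27333.1837 ⇒ m₃ = 27333.1837/7 = 3904.74052
m₂^(3/2) = 164.77551^(1.5) = 2115.13941
g1 = m₃ / m₂^(3/2) = 3904.74052 / 2115.13941 ≈ 1.846

1.846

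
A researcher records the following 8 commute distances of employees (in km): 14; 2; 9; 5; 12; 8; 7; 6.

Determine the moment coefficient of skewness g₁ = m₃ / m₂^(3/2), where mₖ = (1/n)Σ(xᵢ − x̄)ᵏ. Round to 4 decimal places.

x̄ = (14 + 2 + 9 + 5 + 12 + 8 + 7 + 6) / 8 = 7.8750
deviations (xᵢ − x̄): 6.1250, -5.8750, 1.1250, -2.8750, 4.1250, 0.1250, -0.8750, -1.8750
Σ(xᵢ − x̄)² = 102.8750 ⇒ m₂ = 102.8750/8 = 12.85938
Σ(xᵢ − x̄)³ = 67.5938 ⇒ m₃ = 67.5938/8 = 8.44922
m₂^(3/2) = 12.85938^(1.5) = 46.11368
g₁ = m₃ / m₂^(3/2) = 8.44922 / 46.11368 ≈ 0.1832

0.1832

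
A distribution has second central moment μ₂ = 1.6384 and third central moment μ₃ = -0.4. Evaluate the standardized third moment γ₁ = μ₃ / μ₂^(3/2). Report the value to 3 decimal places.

-0.191

σ = √μ₂ = √1.6384 = 1.28000
σ³ = μ₂^(3/2) = 2.09715
γ₁ = μ₃/σ³ = -0.4 / 2.09715 ≈ -0.191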